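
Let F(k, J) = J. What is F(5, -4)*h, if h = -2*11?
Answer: 88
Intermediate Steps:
h = -22
F(5, -4)*h = -4*(-22) = 88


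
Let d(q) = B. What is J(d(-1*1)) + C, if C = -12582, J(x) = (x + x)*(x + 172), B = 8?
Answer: -9702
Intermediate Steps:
d(q) = 8
J(x) = 2*x*(172 + x) (J(x) = (2*x)*(172 + x) = 2*x*(172 + x))
J(d(-1*1)) + C = 2*8*(172 + 8) - 12582 = 2*8*180 - 12582 = 2880 - 12582 = -9702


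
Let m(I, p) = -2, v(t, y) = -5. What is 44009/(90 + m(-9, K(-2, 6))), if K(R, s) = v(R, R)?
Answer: 44009/88 ≈ 500.10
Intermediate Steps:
K(R, s) = -5
44009/(90 + m(-9, K(-2, 6))) = 44009/(90 - 2) = 44009/88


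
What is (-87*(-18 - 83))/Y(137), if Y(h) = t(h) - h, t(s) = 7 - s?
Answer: -2929/89 ≈ -32.910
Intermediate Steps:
Y(h) = 7 - 2*h (Y(h) = (7 - h) - h = 7 - 2*h)
(-87*(-18 - 83))/Y(137) = (-87*(-18 - 83))/(7 - 2*137) = (-87*(-101))/(7 - 274) = 8787/(-267) = 8787*(-1/267) = -2929/89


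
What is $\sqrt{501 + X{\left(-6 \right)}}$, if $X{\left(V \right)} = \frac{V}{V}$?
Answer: $\sqrt{502} \approx 22.405$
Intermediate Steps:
$X{\left(V \right)} = 1$
$\sqrt{501 + X{\left(-6 \right)}} = \sqrt{501 + 1} = \sqrt{502}$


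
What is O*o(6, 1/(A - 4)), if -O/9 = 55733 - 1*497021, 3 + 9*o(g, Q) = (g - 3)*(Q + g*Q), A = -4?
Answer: -2482245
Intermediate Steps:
o(g, Q) = -⅓ + (-3 + g)*(Q + Q*g)/9 (o(g, Q) = -⅓ + ((g - 3)*(Q + g*Q))/9 = -⅓ + ((-3 + g)*(Q + Q*g))/9 = -⅓ + (-3 + g)*(Q + Q*g)/9)
O = 3971592 (O = -9*(55733 - 1*497021) = -9*(55733 - 497021) = -9*(-441288) = 3971592)
O*o(6, 1/(A - 4)) = 3971592*(-⅓ - 1/(3*(-4 - 4)) - 2/9*6/(-4 - 4) + (⅑)*6²/(-4 - 4)) = 3971592*(-⅓ - ⅓/(-8) - 2/9*6/(-8) + (⅑)*36/(-8)) = 3971592*(-⅓ - ⅓*(-⅛) - 2/9*(-⅛)*6 + (⅑)*(-⅛)*36) = 3971592*(-⅓ + 1/24 + ⅙ - ½) = 3971592*(-5/8) = -2482245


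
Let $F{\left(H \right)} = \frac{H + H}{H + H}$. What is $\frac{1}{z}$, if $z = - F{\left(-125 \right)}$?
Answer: $-1$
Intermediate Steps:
$F{\left(H \right)} = 1$ ($F{\left(H \right)} = \frac{2 H}{2 H} = 2 H \frac{1}{2 H} = 1$)
$z = -1$ ($z = \left(-1\right) 1 = -1$)
$\frac{1}{z} = \frac{1}{-1} = -1$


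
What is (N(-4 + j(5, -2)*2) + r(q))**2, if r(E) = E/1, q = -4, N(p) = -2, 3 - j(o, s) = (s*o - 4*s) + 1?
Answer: 36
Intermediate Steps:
j(o, s) = 2 + 4*s - o*s (j(o, s) = 3 - ((s*o - 4*s) + 1) = 3 - ((o*s - 4*s) + 1) = 3 - ((-4*s + o*s) + 1) = 3 - (1 - 4*s + o*s) = 3 + (-1 + 4*s - o*s) = 2 + 4*s - o*s)
r(E) = E (r(E) = E*1 = E)
(N(-4 + j(5, -2)*2) + r(q))**2 = (-2 - 4)**2 = (-6)**2 = 36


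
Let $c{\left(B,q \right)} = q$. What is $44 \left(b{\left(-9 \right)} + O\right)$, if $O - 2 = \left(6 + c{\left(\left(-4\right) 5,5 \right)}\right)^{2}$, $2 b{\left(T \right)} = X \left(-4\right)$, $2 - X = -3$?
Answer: $4972$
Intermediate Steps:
$X = 5$ ($X = 2 - -3 = 2 + 3 = 5$)
$b{\left(T \right)} = -10$ ($b{\left(T \right)} = \frac{5 \left(-4\right)}{2} = \frac{1}{2} \left(-20\right) = -10$)
$O = 123$ ($O = 2 + \left(6 + 5\right)^{2} = 2 + 11^{2} = 2 + 121 = 123$)
$44 \left(b{\left(-9 \right)} + O\right) = 44 \left(-10 + 123\right) = 44 \cdot 113 = 4972$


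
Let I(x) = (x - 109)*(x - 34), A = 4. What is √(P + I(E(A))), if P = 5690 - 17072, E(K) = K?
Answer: 14*I*√42 ≈ 90.73*I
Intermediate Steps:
I(x) = (-109 + x)*(-34 + x)
P = -11382
√(P + I(E(A))) = √(-11382 + (3706 + 4² - 143*4)) = √(-11382 + (3706 + 16 - 572)) = √(-11382 + 3150) = √(-8232) = 14*I*√42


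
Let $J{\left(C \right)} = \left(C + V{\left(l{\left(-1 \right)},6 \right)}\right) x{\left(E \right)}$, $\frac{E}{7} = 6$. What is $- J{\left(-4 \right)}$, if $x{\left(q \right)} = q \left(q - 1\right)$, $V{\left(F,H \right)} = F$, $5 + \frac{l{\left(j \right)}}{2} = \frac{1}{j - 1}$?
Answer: $25830$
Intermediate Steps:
$l{\left(j \right)} = -10 + \frac{2}{-1 + j}$ ($l{\left(j \right)} = -10 + \frac{2}{j - 1} = -10 + \frac{2}{-1 + j}$)
$E = 42$ ($E = 7 \cdot 6 = 42$)
$x{\left(q \right)} = q \left(-1 + q\right)$
$J{\left(C \right)} = -18942 + 1722 C$ ($J{\left(C \right)} = \left(C + \frac{2 \left(6 - -5\right)}{-1 - 1}\right) 42 \left(-1 + 42\right) = \left(C + \frac{2 \left(6 + 5\right)}{-2}\right) 42 \cdot 41 = \left(C + 2 \left(- \frac{1}{2}\right) 11\right) 1722 = \left(C - 11\right) 1722 = \left(-11 + C\right) 1722 = -18942 + 1722 C$)
$- J{\left(-4 \right)} = - (-18942 + 1722 \left(-4\right)) = - (-18942 - 6888) = \left(-1\right) \left(-25830\right) = 25830$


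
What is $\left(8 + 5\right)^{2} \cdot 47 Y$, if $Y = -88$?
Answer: $-698984$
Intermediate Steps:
$\left(8 + 5\right)^{2} \cdot 47 Y = \left(8 + 5\right)^{2} \cdot 47 \left(-88\right) = 13^{2} \cdot 47 \left(-88\right) = 169 \cdot 47 \left(-88\right) = 7943 \left(-88\right) = -698984$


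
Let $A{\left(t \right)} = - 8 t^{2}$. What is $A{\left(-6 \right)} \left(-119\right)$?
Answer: $34272$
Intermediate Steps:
$A{\left(-6 \right)} \left(-119\right) = - 8 \left(-6\right)^{2} \left(-119\right) = \left(-8\right) 36 \left(-119\right) = \left(-288\right) \left(-119\right) = 34272$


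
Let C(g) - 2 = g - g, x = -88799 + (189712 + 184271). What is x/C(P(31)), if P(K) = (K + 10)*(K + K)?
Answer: 142592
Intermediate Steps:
x = 285184 (x = -88799 + 373983 = 285184)
P(K) = 2*K*(10 + K) (P(K) = (10 + K)*(2*K) = 2*K*(10 + K))
C(g) = 2 (C(g) = 2 + (g - g) = 2 + 0 = 2)
x/C(P(31)) = 285184/2 = 285184*(½) = 142592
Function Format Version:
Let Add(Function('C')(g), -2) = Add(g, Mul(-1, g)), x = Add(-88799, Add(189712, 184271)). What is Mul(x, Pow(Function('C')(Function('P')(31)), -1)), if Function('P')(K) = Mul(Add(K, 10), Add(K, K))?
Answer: 142592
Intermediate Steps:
x = 285184 (x = Add(-88799, 373983) = 285184)
Function('P')(K) = Mul(2, K, Add(10, K)) (Function('P')(K) = Mul(Add(10, K), Mul(2, K)) = Mul(2, K, Add(10, K)))
Function('C')(g) = 2 (Function('C')(g) = Add(2, Add(g, Mul(-1, g))) = Add(2, 0) = 2)
Mul(x, Pow(Function('C')(Function('P')(31)), -1)) = Mul(285184, Pow(2, -1)) = Mul(285184, Rational(1, 2)) = 142592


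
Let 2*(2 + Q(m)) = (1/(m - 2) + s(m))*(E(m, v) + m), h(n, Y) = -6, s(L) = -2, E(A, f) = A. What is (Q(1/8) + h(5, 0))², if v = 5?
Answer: 249001/3600 ≈ 69.167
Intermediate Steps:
Q(m) = -2 + m*(-2 + 1/(-2 + m)) (Q(m) = -2 + ((1/(m - 2) - 2)*(m + m))/2 = -2 + ((1/(-2 + m) - 2)*(2*m))/2 = -2 + ((-2 + 1/(-2 + m))*(2*m))/2 = -2 + (2*m*(-2 + 1/(-2 + m)))/2 = -2 + m*(-2 + 1/(-2 + m)))
(Q(1/8) + h(5, 0))² = ((4 - 2*(1/8)² + 3/8)/(-2 + 1/8) - 6)² = ((4 - 2*(⅛)² + 3*(⅛))/(-2 + ⅛) - 6)² = ((4 - 2*1/64 + 3/8)/(-15/8) - 6)² = (-8*(4 - 1/32 + 3/8)/15 - 6)² = (-8/15*139/32 - 6)² = (-139/60 - 6)² = (-499/60)² = 249001/3600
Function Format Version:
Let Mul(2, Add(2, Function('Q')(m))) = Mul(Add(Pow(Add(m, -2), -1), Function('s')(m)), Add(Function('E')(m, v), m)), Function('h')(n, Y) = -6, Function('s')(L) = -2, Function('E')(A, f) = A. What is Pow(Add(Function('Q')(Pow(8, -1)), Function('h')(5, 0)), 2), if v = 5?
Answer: Rational(249001, 3600) ≈ 69.167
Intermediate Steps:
Function('Q')(m) = Add(-2, Mul(m, Add(-2, Pow(Add(-2, m), -1)))) (Function('Q')(m) = Add(-2, Mul(Rational(1, 2), Mul(Add(Pow(Add(m, -2), -1), -2), Add(m, m)))) = Add(-2, Mul(Rational(1, 2), Mul(Add(Pow(Add(-2, m), -1), -2), Mul(2, m)))) = Add(-2, Mul(Rational(1, 2), Mul(Add(-2, Pow(Add(-2, m), -1)), Mul(2, m)))) = Add(-2, Mul(Rational(1, 2), Mul(2, m, Add(-2, Pow(Add(-2, m), -1))))) = Add(-2, Mul(m, Add(-2, Pow(Add(-2, m), -1)))))
Pow(Add(Function('Q')(Pow(8, -1)), Function('h')(5, 0)), 2) = Pow(Add(Mul(Pow(Add(-2, Pow(8, -1)), -1), Add(4, Mul(-2, Pow(Pow(8, -1), 2)), Mul(3, Pow(8, -1)))), -6), 2) = Pow(Add(Mul(Pow(Add(-2, Rational(1, 8)), -1), Add(4, Mul(-2, Pow(Rational(1, 8), 2)), Mul(3, Rational(1, 8)))), -6), 2) = Pow(Add(Mul(Pow(Rational(-15, 8), -1), Add(4, Mul(-2, Rational(1, 64)), Rational(3, 8))), -6), 2) = Pow(Add(Mul(Rational(-8, 15), Add(4, Rational(-1, 32), Rational(3, 8))), -6), 2) = Pow(Add(Mul(Rational(-8, 15), Rational(139, 32)), -6), 2) = Pow(Add(Rational(-139, 60), -6), 2) = Pow(Rational(-499, 60), 2) = Rational(249001, 3600)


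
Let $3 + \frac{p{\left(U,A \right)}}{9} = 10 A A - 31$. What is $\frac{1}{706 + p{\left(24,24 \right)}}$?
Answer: $\frac{1}{52240} \approx 1.9142 \cdot 10^{-5}$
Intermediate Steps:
$p{\left(U,A \right)} = -306 + 90 A^{2}$ ($p{\left(U,A \right)} = -27 + 9 \left(10 A A - 31\right) = -27 + 9 \left(10 A^{2} - 31\right) = -27 + 9 \left(-31 + 10 A^{2}\right) = -27 + \left(-279 + 90 A^{2}\right) = -306 + 90 A^{2}$)
$\frac{1}{706 + p{\left(24,24 \right)}} = \frac{1}{706 - \left(306 - 90 \cdot 24^{2}\right)} = \frac{1}{706 + \left(-306 + 90 \cdot 576\right)} = \frac{1}{706 + \left(-306 + 51840\right)} = \frac{1}{706 + 51534} = \frac{1}{52240}$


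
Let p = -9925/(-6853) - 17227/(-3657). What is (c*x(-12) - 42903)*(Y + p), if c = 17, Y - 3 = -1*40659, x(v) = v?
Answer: 636448478401460/363209 ≈ 1.7523e+9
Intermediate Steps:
Y = -40656 (Y = 3 - 1*40659 = 3 - 40659 = -40656)
p = 6710972/1089627 (p = -9925*(-1/6853) - 17227*(-1/3657) = 9925/6853 + 749/159 = 6710972/1089627 ≈ 6.1590)
(c*x(-12) - 42903)*(Y + p) = (17*(-12) - 42903)*(-40656 + 6710972/1089627) = (-204 - 42903)*(-44293164340/1089627) = -43107*(-44293164340/1089627) = 636448478401460/363209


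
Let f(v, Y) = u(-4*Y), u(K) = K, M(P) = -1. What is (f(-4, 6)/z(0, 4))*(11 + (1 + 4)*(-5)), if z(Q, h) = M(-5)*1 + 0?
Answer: -336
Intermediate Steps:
f(v, Y) = -4*Y
z(Q, h) = -1 (z(Q, h) = -1*1 + 0 = -1 + 0 = -1)
(f(-4, 6)/z(0, 4))*(11 + (1 + 4)*(-5)) = (-4*6/(-1))*(11 + (1 + 4)*(-5)) = (-24*(-1))*(11 + 5*(-5)) = 24*(11 - 25) = 24*(-14) = -336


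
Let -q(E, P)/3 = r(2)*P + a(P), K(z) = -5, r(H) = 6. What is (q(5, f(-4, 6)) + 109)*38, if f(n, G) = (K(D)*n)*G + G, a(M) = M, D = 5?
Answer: -96406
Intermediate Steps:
f(n, G) = G - 5*G*n (f(n, G) = (-5*n)*G + G = -5*G*n + G = G - 5*G*n)
q(E, P) = -21*P (q(E, P) = -3*(6*P + P) = -21*P)
(q(5, f(-4, 6)) + 109)*38 = (-126*(1 - 5*(-4)) + 109)*38 = (-126*(1 + 20) + 109)*38 = (-126*21 + 109)*38 = (-21*126 + 109)*38 = (-2646 + 109)*38 = -2537*38 = -96406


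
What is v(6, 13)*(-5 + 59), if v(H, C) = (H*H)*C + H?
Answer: 25596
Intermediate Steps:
v(H, C) = H + C*H² (v(H, C) = H²*C + H = C*H² + H = H + C*H²)
v(6, 13)*(-5 + 59) = (6*(1 + 13*6))*(-5 + 59) = (6*(1 + 78))*54 = (6*79)*54 = 474*54 = 25596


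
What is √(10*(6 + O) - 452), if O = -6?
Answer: 2*I*√113 ≈ 21.26*I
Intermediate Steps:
√(10*(6 + O) - 452) = √(10*(6 - 6) - 452) = √(10*0 - 452) = √(0 - 452) = √(-452) = 2*I*√113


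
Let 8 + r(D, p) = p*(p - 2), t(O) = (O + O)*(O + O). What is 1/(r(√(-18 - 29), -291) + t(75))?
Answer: 1/107755 ≈ 9.2803e-6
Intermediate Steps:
t(O) = 4*O² (t(O) = (2*O)*(2*O) = 4*O²)
r(D, p) = -8 + p*(-2 + p) (r(D, p) = -8 + p*(p - 2) = -8 + p*(-2 + p))
1/(r(√(-18 - 29), -291) + t(75)) = 1/((-8 + (-291)² - 2*(-291)) + 4*75²) = 1/((-8 + 84681 + 582) + 4*5625) = 1/(85255 + 22500) = 1/107755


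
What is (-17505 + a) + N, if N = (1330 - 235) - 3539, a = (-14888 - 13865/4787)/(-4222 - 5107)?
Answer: -890809623206/44657923 ≈ -19947.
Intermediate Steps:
a = 71282721/44657923 (a = (-14888 - 13865*1/4787)/(-9329) = (-14888 - 13865/4787)*(-1/9329) = -71282721/4787*(-1/9329) = 71282721/44657923 ≈ 1.5962)
N = -2444 (N = 1095 - 3539 = -2444)
(-17505 + a) + N = (-17505 + 71282721/44657923) - 2444 = -781665659394/44657923 - 2444 = -890809623206/44657923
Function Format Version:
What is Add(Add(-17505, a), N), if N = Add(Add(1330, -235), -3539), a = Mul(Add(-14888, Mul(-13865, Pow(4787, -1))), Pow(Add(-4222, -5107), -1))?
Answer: Rational(-890809623206, 44657923) ≈ -19947.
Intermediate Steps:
a = Rational(71282721, 44657923) (a = Mul(Add(-14888, Mul(-13865, Rational(1, 4787))), Pow(-9329, -1)) = Mul(Add(-14888, Rational(-13865, 4787)), Rational(-1, 9329)) = Mul(Rational(-71282721, 4787), Rational(-1, 9329)) = Rational(71282721, 44657923) ≈ 1.5962)
N = -2444 (N = Add(1095, -3539) = -2444)
Add(Add(-17505, a), N) = Add(Add(-17505, Rational(71282721, 44657923)), -2444) = Add(Rational(-781665659394, 44657923), -2444) = Rational(-890809623206, 44657923)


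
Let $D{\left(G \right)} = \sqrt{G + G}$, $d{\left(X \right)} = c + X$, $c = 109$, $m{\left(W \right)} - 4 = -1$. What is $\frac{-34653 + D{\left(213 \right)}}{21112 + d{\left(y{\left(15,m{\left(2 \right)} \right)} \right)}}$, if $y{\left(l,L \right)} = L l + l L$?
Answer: $- \frac{34653}{21311} + \frac{\sqrt{426}}{21311} \approx -1.6251$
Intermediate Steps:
$m{\left(W \right)} = 3$ ($m{\left(W \right)} = 4 - 1 = 3$)
$y{\left(l,L \right)} = 2 L l$ ($y{\left(l,L \right)} = L l + L l = 2 L l$)
$d{\left(X \right)} = 109 + X$
$D{\left(G \right)} = \sqrt{2} \sqrt{G}$ ($D{\left(G \right)} = \sqrt{2 G} = \sqrt{2} \sqrt{G}$)
$\frac{-34653 + D{\left(213 \right)}}{21112 + d{\left(y{\left(15,m{\left(2 \right)} \right)} \right)}} = \frac{-34653 + \sqrt{2} \sqrt{213}}{21112 + \left(109 + 2 \cdot 3 \cdot 15\right)} = \frac{-34653 + \sqrt{426}}{21112 + \left(109 + 90\right)} = \frac{-34653 + \sqrt{426}}{21112 + 199} = \frac{-34653 + \sqrt{426}}{21311} = \left(-34653 + \sqrt{426}\right) \frac{1}{21311} = - \frac{34653}{21311} + \frac{\sqrt{426}}{21311}$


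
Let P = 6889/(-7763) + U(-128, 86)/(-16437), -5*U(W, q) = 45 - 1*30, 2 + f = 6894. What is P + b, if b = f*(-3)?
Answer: -879459907520/42533477 ≈ -20677.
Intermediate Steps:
f = 6892 (f = -2 + 6894 = 6892)
U(W, q) = -3 (U(W, q) = -(45 - 1*30)/5 = -(45 - 30)/5 = -1/5*15 = -3)
P = -37737068/42533477 (P = 6889/(-7763) - 3/(-16437) = 6889*(-1/7763) - 3*(-1/16437) = -6889/7763 + 1/5479 = -37737068/42533477 ≈ -0.88723)
b = -20676 (b = 6892*(-3) = -20676)
P + b = -37737068/42533477 - 20676 = -879459907520/42533477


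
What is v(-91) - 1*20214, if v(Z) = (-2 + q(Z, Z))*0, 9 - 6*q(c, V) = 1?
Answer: -20214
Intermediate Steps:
q(c, V) = 4/3 (q(c, V) = 3/2 - 1/6*1 = 3/2 - 1/6 = 4/3)
v(Z) = 0 (v(Z) = (-2 + 4/3)*0 = -2/3*0 = 0)
v(-91) - 1*20214 = 0 - 1*20214 = 0 - 20214 = -20214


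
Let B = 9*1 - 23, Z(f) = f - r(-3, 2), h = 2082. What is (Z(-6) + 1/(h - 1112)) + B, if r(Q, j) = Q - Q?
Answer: -19399/970 ≈ -19.999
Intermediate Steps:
r(Q, j) = 0
Z(f) = f (Z(f) = f - 1*0 = f + 0 = f)
B = -14 (B = 9 - 23 = -14)
(Z(-6) + 1/(h - 1112)) + B = (-6 + 1/(2082 - 1112)) - 14 = (-6 + 1/970) - 14 = -5819/970 - 14 = -19399/970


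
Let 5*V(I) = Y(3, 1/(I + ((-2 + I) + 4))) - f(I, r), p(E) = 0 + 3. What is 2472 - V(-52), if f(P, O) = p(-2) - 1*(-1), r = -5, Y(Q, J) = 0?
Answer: 12364/5 ≈ 2472.8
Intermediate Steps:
p(E) = 3
f(P, O) = 4 (f(P, O) = 3 - 1*(-1) = 3 + 1 = 4)
V(I) = -⅘ (V(I) = (0 - 1*4)/5 = (0 - 4)/5 = (⅕)*(-4) = -⅘)
2472 - V(-52) = 2472 - 1*(-⅘) = 2472 + ⅘ = 12364/5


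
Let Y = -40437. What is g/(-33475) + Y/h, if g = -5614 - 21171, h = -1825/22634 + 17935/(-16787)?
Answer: 4114658314684487/116915338007 ≈ 35194.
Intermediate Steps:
h = -436577065/379956958 (h = -1825*1/22634 + 17935*(-1/16787) = -1825/22634 - 17935/16787 = -436577065/379956958 ≈ -1.1490)
g = -26785
g/(-33475) + Y/h = -26785/(-33475) - 40437/(-436577065/379956958) = -26785*(-1/33475) - 40437*(-379956958/436577065) = 5357/6695 + 15364319510646/436577065 = 4114658314684487/116915338007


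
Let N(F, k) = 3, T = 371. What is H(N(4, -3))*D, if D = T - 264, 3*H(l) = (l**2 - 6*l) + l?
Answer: -214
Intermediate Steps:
H(l) = -5*l/3 + l**2/3 (H(l) = ((l**2 - 6*l) + l)/3 = (l**2 - 5*l)/3 = -5*l/3 + l**2/3)
D = 107 (D = 371 - 264 = 107)
H(N(4, -3))*D = ((1/3)*3*(-5 + 3))*107 = ((1/3)*3*(-2))*107 = -2*107 = -214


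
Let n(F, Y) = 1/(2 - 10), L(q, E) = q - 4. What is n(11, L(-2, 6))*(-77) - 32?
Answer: -179/8 ≈ -22.375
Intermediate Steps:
L(q, E) = -4 + q
n(F, Y) = -⅛ (n(F, Y) = 1/(-8) = -⅛)
n(11, L(-2, 6))*(-77) - 32 = -⅛*(-77) - 32 = 77/8 - 32 = -179/8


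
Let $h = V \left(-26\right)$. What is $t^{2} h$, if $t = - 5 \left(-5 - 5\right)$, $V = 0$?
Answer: $0$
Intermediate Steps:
$t = 50$ ($t = \left(-5\right) \left(-10\right) = 50$)
$h = 0$ ($h = 0 \left(-26\right) = 0$)
$t^{2} h = 50^{2} \cdot 0 = 2500 \cdot 0 = 0$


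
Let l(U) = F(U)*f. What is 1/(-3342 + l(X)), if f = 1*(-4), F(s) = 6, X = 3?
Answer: -1/3366 ≈ -0.00029709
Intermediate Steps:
f = -4
l(U) = -24 (l(U) = 6*(-4) = -24)
1/(-3342 + l(X)) = 1/(-3342 - 24) = 1/(-3366) = -1/3366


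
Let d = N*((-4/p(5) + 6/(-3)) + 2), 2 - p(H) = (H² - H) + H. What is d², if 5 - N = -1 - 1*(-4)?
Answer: 64/529 ≈ 0.12098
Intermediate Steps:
p(H) = 2 - H² (p(H) = 2 - ((H² - H) + H) = 2 - H²)
N = 2 (N = 5 - (-1 - 1*(-4)) = 5 - (-1 + 4) = 5 - 1*3 = 5 - 3 = 2)
d = 8/23 (d = 2*((-4/(2 - 1*5²) + 6/(-3)) + 2) = 2*((-4/(2 - 1*25) + 6*(-⅓)) + 2) = 2*((-4/(2 - 25) - 2) + 2) = 2*((-4/(-23) - 2) + 2) = 2*((-4*(-1/23) - 2) + 2) = 2*((4/23 - 2) + 2) = 2*(-42/23 + 2) = 2*(4/23) = 8/23 ≈ 0.34783)
d² = (8/23)² = 64/529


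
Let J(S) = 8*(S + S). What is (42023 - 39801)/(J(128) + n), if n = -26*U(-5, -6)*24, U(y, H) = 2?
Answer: 1111/400 ≈ 2.7775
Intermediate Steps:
J(S) = 16*S (J(S) = 8*(2*S) = 16*S)
n = -1248 (n = -26*2*24 = -52*24 = -1248)
(42023 - 39801)/(J(128) + n) = (42023 - 39801)/(16*128 - 1248) = 2222/(2048 - 1248) = 2222/800 = 2222*(1/800) = 1111/400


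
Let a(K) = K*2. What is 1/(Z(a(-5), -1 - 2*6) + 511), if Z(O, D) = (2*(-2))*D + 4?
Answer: 1/567 ≈ 0.0017637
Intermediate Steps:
a(K) = 2*K
Z(O, D) = 4 - 4*D (Z(O, D) = -4*D + 4 = 4 - 4*D)
1/(Z(a(-5), -1 - 2*6) + 511) = 1/((4 - 4*(-1 - 2*6)) + 511) = 1/((4 - 4*(-1 - 12)) + 511) = 1/((4 - 4*(-13)) + 511) = 1/((4 + 52) + 511) = 1/(56 + 511) = 1/567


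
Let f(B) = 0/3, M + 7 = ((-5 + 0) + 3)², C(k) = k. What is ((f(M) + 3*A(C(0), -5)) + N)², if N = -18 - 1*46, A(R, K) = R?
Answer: 4096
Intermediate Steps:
N = -64 (N = -18 - 46 = -64)
M = -3 (M = -7 + ((-5 + 0) + 3)² = -7 + (-5 + 3)² = -7 + (-2)² = -7 + 4 = -3)
f(B) = 0 (f(B) = 0*(⅓) = 0)
((f(M) + 3*A(C(0), -5)) + N)² = ((0 + 3*0) - 64)² = ((0 + 0) - 64)² = (0 - 64)² = (-64)² = 4096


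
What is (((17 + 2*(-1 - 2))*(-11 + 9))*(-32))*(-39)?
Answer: -27456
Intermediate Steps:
(((17 + 2*(-1 - 2))*(-11 + 9))*(-32))*(-39) = (((17 + 2*(-3))*(-2))*(-32))*(-39) = (((17 - 6)*(-2))*(-32))*(-39) = ((11*(-2))*(-32))*(-39) = -22*(-32)*(-39) = 704*(-39) = -27456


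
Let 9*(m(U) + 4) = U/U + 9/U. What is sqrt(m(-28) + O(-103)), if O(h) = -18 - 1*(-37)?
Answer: sqrt(26593)/42 ≈ 3.8827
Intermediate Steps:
m(U) = -35/9 + 1/U (m(U) = -4 + (U/U + 9/U)/9 = -4 + (1 + 9/U)/9 = -4 + (1/9 + 1/U) = -35/9 + 1/U)
O(h) = 19 (O(h) = -18 + 37 = 19)
sqrt(m(-28) + O(-103)) = sqrt((-35/9 + 1/(-28)) + 19) = sqrt((-35/9 - 1/28) + 19) = sqrt(-989/252 + 19) = sqrt(3799/252) = sqrt(26593)/42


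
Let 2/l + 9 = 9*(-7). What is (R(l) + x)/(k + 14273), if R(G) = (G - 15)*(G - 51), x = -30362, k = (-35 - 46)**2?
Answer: -38355335/27000864 ≈ -1.4205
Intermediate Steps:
k = 6561 (k = (-81)**2 = 6561)
l = -1/36 (l = 2/(-9 + 9*(-7)) = 2/(-9 - 63) = 2/(-72) = 2*(-1/72) = -1/36 ≈ -0.027778)
R(G) = (-51 + G)*(-15 + G) (R(G) = (-15 + G)*(-51 + G) = (-51 + G)*(-15 + G))
(R(l) + x)/(k + 14273) = ((765 + (-1/36)**2 - 66*(-1/36)) - 30362)/(6561 + 14273) = ((765 + 1/1296 + 11/6) - 30362)/20834 = (993817/1296 - 30362)*(1/20834) = -38355335/1296*1/20834 = -38355335/27000864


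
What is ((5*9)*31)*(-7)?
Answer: -9765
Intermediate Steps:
((5*9)*31)*(-7) = (45*31)*(-7) = 1395*(-7) = -9765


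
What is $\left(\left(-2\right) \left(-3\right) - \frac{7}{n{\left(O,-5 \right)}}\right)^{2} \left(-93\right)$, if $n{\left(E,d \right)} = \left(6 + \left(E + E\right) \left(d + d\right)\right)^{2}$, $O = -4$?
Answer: $- \frac{183080558973}{54700816} \approx -3346.9$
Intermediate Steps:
$n{\left(E,d \right)} = \left(6 + 4 E d\right)^{2}$ ($n{\left(E,d \right)} = \left(6 + 2 E 2 d\right)^{2} = \left(6 + 4 E d\right)^{2}$)
$\left(\left(-2\right) \left(-3\right) - \frac{7}{n{\left(O,-5 \right)}}\right)^{2} \left(-93\right) = \left(\left(-2\right) \left(-3\right) - \frac{7}{4 \left(3 + 2 \left(-4\right) \left(-5\right)\right)^{2}}\right)^{2} \left(-93\right) = \left(6 - \frac{7}{4 \left(3 + 40\right)^{2}}\right)^{2} \left(-93\right) = \left(6 - \frac{7}{4 \cdot 43^{2}}\right)^{2} \left(-93\right) = \left(6 - \frac{7}{4 \cdot 1849}\right)^{2} \left(-93\right) = \left(6 - \frac{7}{7396}\right)^{2} \left(-93\right) = \left(\frac{44369}{7396}\right)^{2} \left(-93\right) = \frac{1968608161}{54700816} \left(-93\right) = - \frac{183080558973}{54700816}$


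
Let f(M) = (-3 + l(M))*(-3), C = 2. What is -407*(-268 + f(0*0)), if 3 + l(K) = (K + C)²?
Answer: 106634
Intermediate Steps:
l(K) = -3 + (2 + K)² (l(K) = -3 + (K + 2)² = -3 + (2 + K)²)
f(M) = 18 - 3*(2 + M)² (f(M) = (-3 + (-3 + (2 + M)²))*(-3) = (-6 + (2 + M)²)*(-3) = 18 - 3*(2 + M)²)
-407*(-268 + f(0*0)) = -407*(-268 + (18 - 3*(2 + 0*0)²)) = -407*(-268 + (18 - 3*(2 + 0)²)) = -407*(-268 + (18 - 3*2²)) = -407*(-268 + (18 - 3*4)) = -407*(-268 + (18 - 12)) = -407*(-268 + 6) = -407*(-262) = 106634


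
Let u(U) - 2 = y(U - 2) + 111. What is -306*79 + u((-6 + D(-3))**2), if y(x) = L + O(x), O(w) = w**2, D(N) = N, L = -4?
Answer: -17824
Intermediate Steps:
y(x) = -4 + x**2
u(U) = 109 + (-2 + U)**2 (u(U) = 2 + ((-4 + (U - 2)**2) + 111) = 2 + ((-4 + (-2 + U)**2) + 111) = 2 + (107 + (-2 + U)**2) = 109 + (-2 + U)**2)
-306*79 + u((-6 + D(-3))**2) = -306*79 + (109 + (-2 + (-6 - 3)**2)**2) = -24174 + (109 + (-2 + (-9)**2)**2) = -24174 + (109 + (-2 + 81)**2) = -24174 + (109 + 79**2) = -24174 + (109 + 6241) = -24174 + 6350 = -17824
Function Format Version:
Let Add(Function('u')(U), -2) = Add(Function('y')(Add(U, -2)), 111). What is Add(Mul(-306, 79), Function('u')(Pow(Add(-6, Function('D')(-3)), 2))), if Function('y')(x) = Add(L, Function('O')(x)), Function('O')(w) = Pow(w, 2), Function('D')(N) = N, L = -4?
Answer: -17824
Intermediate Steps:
Function('y')(x) = Add(-4, Pow(x, 2))
Function('u')(U) = Add(109, Pow(Add(-2, U), 2)) (Function('u')(U) = Add(2, Add(Add(-4, Pow(Add(U, -2), 2)), 111)) = Add(2, Add(Add(-4, Pow(Add(-2, U), 2)), 111)) = Add(2, Add(107, Pow(Add(-2, U), 2))) = Add(109, Pow(Add(-2, U), 2)))
Add(Mul(-306, 79), Function('u')(Pow(Add(-6, Function('D')(-3)), 2))) = Add(Mul(-306, 79), Add(109, Pow(Add(-2, Pow(Add(-6, -3), 2)), 2))) = Add(-24174, Add(109, Pow(Add(-2, Pow(-9, 2)), 2))) = Add(-24174, Add(109, Pow(Add(-2, 81), 2))) = Add(-24174, Add(109, Pow(79, 2))) = Add(-24174, Add(109, 6241)) = Add(-24174, 6350) = -17824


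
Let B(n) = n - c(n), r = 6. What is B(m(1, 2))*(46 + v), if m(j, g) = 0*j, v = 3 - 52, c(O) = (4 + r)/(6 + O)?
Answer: 5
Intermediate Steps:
c(O) = 10/(6 + O) (c(O) = (4 + 6)/(6 + O) = 10/(6 + O))
v = -49
m(j, g) = 0
B(n) = n - 10/(6 + n)
B(m(1, 2))*(46 + v) = ((-10 + 0*(6 + 0))/(6 + 0))*(46 - 49) = ((-10 + 0*6)/6)*(-3) = ((-10 + 0)/6)*(-3) = ((⅙)*(-10))*(-3) = -5/3*(-3) = 5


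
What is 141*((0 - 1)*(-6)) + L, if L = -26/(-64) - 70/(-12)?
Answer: 81815/96 ≈ 852.24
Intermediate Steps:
L = 599/96 (L = -26*(-1/64) - 70*(-1/12) = 13/32 + 35/6 = 599/96 ≈ 6.2396)
141*((0 - 1)*(-6)) + L = 141*((0 - 1)*(-6)) + 599/96 = 141*(-1*(-6)) + 599/96 = 141*6 + 599/96 = 846 + 599/96 = 81815/96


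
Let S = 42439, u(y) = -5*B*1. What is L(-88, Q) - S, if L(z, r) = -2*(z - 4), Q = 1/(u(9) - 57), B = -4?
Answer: -42255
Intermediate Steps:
u(y) = 20 (u(y) = -5*(-4)*1 = 20*1 = 20)
Q = -1/37 (Q = 1/(20 - 57) = 1/(-37) = -1/37 ≈ -0.027027)
L(z, r) = 8 - 2*z (L(z, r) = -2*(-4 + z) = 8 - 2*z)
L(-88, Q) - S = (8 - 2*(-88)) - 1*42439 = (8 + 176) - 42439 = 184 - 42439 = -42255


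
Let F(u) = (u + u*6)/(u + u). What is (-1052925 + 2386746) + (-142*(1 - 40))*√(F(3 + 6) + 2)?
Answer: 1333821 + 2769*√22 ≈ 1.3468e+6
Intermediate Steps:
F(u) = 7/2 (F(u) = (u + 6*u)/((2*u)) = (7*u)*(1/(2*u)) = 7/2)
(-1052925 + 2386746) + (-142*(1 - 40))*√(F(3 + 6) + 2) = (-1052925 + 2386746) + (-142*(1 - 40))*√(7/2 + 2) = 1333821 + (-142*(-39))*√(11/2) = 1333821 + 5538*(√22/2) = 1333821 + 2769*√22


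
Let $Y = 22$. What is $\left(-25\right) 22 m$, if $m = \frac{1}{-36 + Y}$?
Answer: $\frac{275}{7} \approx 39.286$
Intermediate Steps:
$m = - \frac{1}{14}$ ($m = \frac{1}{-36 + 22} = \frac{1}{-14} = - \frac{1}{14} \approx -0.071429$)
$\left(-25\right) 22 m = \left(-25\right) 22 \left(- \frac{1}{14}\right) = \left(-550\right) \left(- \frac{1}{14}\right) = \frac{275}{7}$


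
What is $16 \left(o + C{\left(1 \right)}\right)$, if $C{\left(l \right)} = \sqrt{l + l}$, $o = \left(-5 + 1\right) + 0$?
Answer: $-64 + 16 \sqrt{2} \approx -41.373$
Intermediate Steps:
$o = -4$ ($o = -4 + 0 = -4$)
$C{\left(l \right)} = \sqrt{2} \sqrt{l}$ ($C{\left(l \right)} = \sqrt{2 l} = \sqrt{2} \sqrt{l}$)
$16 \left(o + C{\left(1 \right)}\right) = 16 \left(-4 + \sqrt{2} \sqrt{1}\right) = 16 \left(-4 + \sqrt{2} \cdot 1\right) = 16 \left(-4 + \sqrt{2}\right) = -64 + 16 \sqrt{2}$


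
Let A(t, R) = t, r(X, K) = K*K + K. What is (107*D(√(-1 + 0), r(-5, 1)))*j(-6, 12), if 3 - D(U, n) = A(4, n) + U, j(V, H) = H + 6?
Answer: -1926 - 1926*I ≈ -1926.0 - 1926.0*I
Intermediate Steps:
j(V, H) = 6 + H
r(X, K) = K + K² (r(X, K) = K² + K = K + K²)
D(U, n) = -1 - U (D(U, n) = 3 - (4 + U) = 3 + (-4 - U) = -1 - U)
(107*D(√(-1 + 0), r(-5, 1)))*j(-6, 12) = (107*(-1 - √(-1 + 0)))*(6 + 12) = (107*(-1 - √(-1)))*18 = (107*(-1 - I))*18 = (-107 - 107*I)*18 = -1926 - 1926*I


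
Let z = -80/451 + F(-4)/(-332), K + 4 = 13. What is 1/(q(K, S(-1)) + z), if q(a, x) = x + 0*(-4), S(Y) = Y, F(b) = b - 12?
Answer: -37433/42269 ≈ -0.88559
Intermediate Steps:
F(b) = -12 + b
K = 9 (K = -4 + 13 = 9)
q(a, x) = x (q(a, x) = x + 0 = x)
z = -4836/37433 (z = -80/451 + (-12 - 4)/(-332) = -80*1/451 - 16*(-1/332) = -80/451 + 4/83 = -4836/37433 ≈ -0.12919)
1/(q(K, S(-1)) + z) = 1/(-1 - 4836/37433) = 1/(-42269/37433) = -37433/42269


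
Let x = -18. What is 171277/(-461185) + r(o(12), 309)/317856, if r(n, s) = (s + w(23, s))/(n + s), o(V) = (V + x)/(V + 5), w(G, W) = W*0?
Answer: -95217239738953/256386643460640 ≈ -0.37138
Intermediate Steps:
w(G, W) = 0
o(V) = (-18 + V)/(5 + V) (o(V) = (V - 18)/(V + 5) = (-18 + V)/(5 + V))
r(n, s) = s/(n + s) (r(n, s) = (s + 0)/(n + s) = s/(n + s))
171277/(-461185) + r(o(12), 309)/317856 = 171277/(-461185) + (309/((-18 + 12)/(5 + 12) + 309))/317856 = 171277*(-1/461185) + (309/(-6/17 + 309))*(1/317856) = -171277/461185 + (309/((1/17)*(-6) + 309))*(1/317856) = -171277/461185 + (309/(-6/17 + 309))*(1/317856) = -171277/461185 + (309/(5247/17))*(1/317856) = -171277/461185 + (309*(17/5247))*(1/317856) = -171277/461185 + (1751/1749)*(1/317856) = -171277/461185 + 1751/555930144 = -95217239738953/256386643460640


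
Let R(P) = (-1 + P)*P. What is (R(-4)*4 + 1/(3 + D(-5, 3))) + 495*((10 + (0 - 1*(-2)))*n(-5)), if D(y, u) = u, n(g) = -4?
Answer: -142079/6 ≈ -23680.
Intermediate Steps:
R(P) = P*(-1 + P)
(R(-4)*4 + 1/(3 + D(-5, 3))) + 495*((10 + (0 - 1*(-2)))*n(-5)) = (-4*(-1 - 4)*4 + 1/(3 + 3)) + 495*((10 + (0 - 1*(-2)))*(-4)) = (-4*(-5)*4 + 1/6) + 495*((10 + (0 + 2))*(-4)) = (20*4 + ⅙) + 495*((10 + 2)*(-4)) = (80 + ⅙) + 495*(12*(-4)) = 481/6 + 495*(-48) = 481/6 - 23760 = -142079/6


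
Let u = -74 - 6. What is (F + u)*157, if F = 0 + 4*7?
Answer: -8164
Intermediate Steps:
u = -80
F = 28 (F = 0 + 28 = 28)
(F + u)*157 = (28 - 80)*157 = -52*157 = -8164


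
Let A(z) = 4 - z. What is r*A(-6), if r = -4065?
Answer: -40650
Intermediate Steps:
r*A(-6) = -4065*(4 - 1*(-6)) = -4065*(4 + 6) = -4065*10 = -40650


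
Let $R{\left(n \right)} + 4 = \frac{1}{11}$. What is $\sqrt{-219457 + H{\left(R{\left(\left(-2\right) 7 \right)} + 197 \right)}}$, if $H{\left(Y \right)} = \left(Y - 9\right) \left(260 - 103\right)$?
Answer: $\frac{i \sqrt{23057122}}{11} \approx 436.53 i$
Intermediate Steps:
$R{\left(n \right)} = - \frac{43}{11}$ ($R{\left(n \right)} = -4 + \frac{1}{11} = - \frac{43}{11}$)
$H{\left(Y \right)} = -1413 + 157 Y$ ($H{\left(Y \right)} = \left(-9 + Y\right) 157 = -1413 + 157 Y$)
$\sqrt{-219457 + H{\left(R{\left(\left(-2\right) 7 \right)} + 197 \right)}} = \sqrt{-219457 - \left(1413 - 157 \left(- \frac{43}{11} + 197\right)\right)} = \sqrt{-219457 + \left(-1413 + 157 \cdot \frac{2124}{11}\right)} = \sqrt{-219457 + \left(-1413 + \frac{333468}{11}\right)} = \sqrt{-219457 + \frac{317925}{11}} = \sqrt{- \frac{2096102}{11}} = \frac{i \sqrt{23057122}}{11}$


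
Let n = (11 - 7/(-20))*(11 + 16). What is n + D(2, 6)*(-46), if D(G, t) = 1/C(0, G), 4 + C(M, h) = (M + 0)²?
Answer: 6359/20 ≈ 317.95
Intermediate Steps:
C(M, h) = -4 + M² (C(M, h) = -4 + (M + 0)² = -4 + M²)
D(G, t) = -¼ (D(G, t) = 1/(-4 + 0²) = 1/(-4 + 0) = 1/(-4) = -¼)
n = 6129/20 (n = (11 - 7*(-1/20))*27 = (11 + 7/20)*27 = (227/20)*27 = 6129/20 ≈ 306.45)
n + D(2, 6)*(-46) = 6129/20 - ¼*(-46) = 6129/20 + 23/2 = 6359/20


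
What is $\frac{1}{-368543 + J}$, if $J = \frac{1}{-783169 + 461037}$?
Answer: $- \frac{322132}{118719493677} \approx -2.7134 \cdot 10^{-6}$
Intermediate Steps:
$J = - \frac{1}{322132}$ ($J = \frac{1}{-322132} = - \frac{1}{322132} \approx -3.1043 \cdot 10^{-6}$)
$\frac{1}{-368543 + J} = \frac{1}{-368543 - \frac{1}{322132}} = \frac{1}{- \frac{118719493677}{322132}} = - \frac{322132}{118719493677}$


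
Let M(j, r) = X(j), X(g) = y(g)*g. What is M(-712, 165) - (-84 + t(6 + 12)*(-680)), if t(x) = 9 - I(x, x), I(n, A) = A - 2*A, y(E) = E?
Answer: 525388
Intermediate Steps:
I(n, A) = -A
X(g) = g² (X(g) = g*g = g²)
M(j, r) = j²
t(x) = 9 + x (t(x) = 9 - (-1)*x = 9 + x)
M(-712, 165) - (-84 + t(6 + 12)*(-680)) = (-712)² - (-84 + (9 + (6 + 12))*(-680)) = 506944 - (-84 + (9 + 18)*(-680)) = 506944 - (-84 + 27*(-680)) = 506944 - (-84 - 18360) = 506944 - 1*(-18444) = 506944 + 18444 = 525388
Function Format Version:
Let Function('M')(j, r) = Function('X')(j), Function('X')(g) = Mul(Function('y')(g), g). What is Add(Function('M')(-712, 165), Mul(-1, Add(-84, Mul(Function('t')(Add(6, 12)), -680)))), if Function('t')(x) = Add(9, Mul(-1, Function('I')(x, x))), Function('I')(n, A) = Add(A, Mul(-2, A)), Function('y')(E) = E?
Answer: 525388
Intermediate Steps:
Function('I')(n, A) = Mul(-1, A)
Function('X')(g) = Pow(g, 2) (Function('X')(g) = Mul(g, g) = Pow(g, 2))
Function('M')(j, r) = Pow(j, 2)
Function('t')(x) = Add(9, x) (Function('t')(x) = Add(9, Mul(-1, Mul(-1, x))) = Add(9, x))
Add(Function('M')(-712, 165), Mul(-1, Add(-84, Mul(Function('t')(Add(6, 12)), -680)))) = Add(Pow(-712, 2), Mul(-1, Add(-84, Mul(Add(9, Add(6, 12)), -680)))) = Add(506944, Mul(-1, Add(-84, Mul(Add(9, 18), -680)))) = Add(506944, Mul(-1, Add(-84, Mul(27, -680)))) = Add(506944, Mul(-1, Add(-84, -18360))) = Add(506944, Mul(-1, -18444)) = Add(506944, 18444) = 525388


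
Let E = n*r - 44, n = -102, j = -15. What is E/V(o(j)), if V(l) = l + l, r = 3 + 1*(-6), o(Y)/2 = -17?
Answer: -131/34 ≈ -3.8529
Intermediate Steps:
o(Y) = -34 (o(Y) = 2*(-17) = -34)
r = -3 (r = 3 - 6 = -3)
V(l) = 2*l
E = 262 (E = -102*(-3) - 44 = 306 - 44 = 262)
E/V(o(j)) = 262/((2*(-34))) = 262/(-68) = 262*(-1/68) = -131/34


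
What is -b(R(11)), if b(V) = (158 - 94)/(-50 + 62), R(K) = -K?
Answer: -16/3 ≈ -5.3333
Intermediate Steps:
b(V) = 16/3 (b(V) = 64/12 = 64*(1/12) = 16/3)
-b(R(11)) = -1*16/3 = -16/3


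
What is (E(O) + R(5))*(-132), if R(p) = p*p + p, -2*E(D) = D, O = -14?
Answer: -4884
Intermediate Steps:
E(D) = -D/2
R(p) = p + p² (R(p) = p² + p = p + p²)
(E(O) + R(5))*(-132) = (-½*(-14) + 5*(1 + 5))*(-132) = (7 + 5*6)*(-132) = (7 + 30)*(-132) = 37*(-132) = -4884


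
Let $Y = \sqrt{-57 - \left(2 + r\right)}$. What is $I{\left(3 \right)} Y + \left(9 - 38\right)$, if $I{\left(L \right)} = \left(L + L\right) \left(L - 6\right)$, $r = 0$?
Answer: $-29 - 18 i \sqrt{59} \approx -29.0 - 138.26 i$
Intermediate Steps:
$I{\left(L \right)} = 2 L \left(-6 + L\right)$
$Y = i \sqrt{59}$ ($Y = \sqrt{-57 - 2} = \sqrt{-59} = i \sqrt{59} \approx 7.6811 i$)
$I{\left(3 \right)} Y + \left(9 - 38\right) = 2 \cdot 3 \left(-6 + 3\right) i \sqrt{59} + \left(9 - 38\right) = 2 \cdot 3 \left(-3\right) i \sqrt{59} + \left(9 - 38\right) = - 18 i \sqrt{59} - 29 = -29 - 18 i \sqrt{59}$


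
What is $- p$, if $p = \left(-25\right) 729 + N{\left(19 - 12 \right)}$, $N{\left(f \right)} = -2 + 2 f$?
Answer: $18213$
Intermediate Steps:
$p = -18213$ ($p = \left(-25\right) 729 - \left(2 - 2 \left(19 - 12\right)\right) = -18225 + \left(-2 + 2 \cdot 7\right) = -18225 + \left(-2 + 14\right) = -18225 + 12 = -18213$)
$- p = \left(-1\right) \left(-18213\right) = 18213$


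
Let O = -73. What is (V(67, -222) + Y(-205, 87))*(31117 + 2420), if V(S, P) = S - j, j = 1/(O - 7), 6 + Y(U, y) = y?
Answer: 397111617/80 ≈ 4.9639e+6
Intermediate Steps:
Y(U, y) = -6 + y
j = -1/80 (j = 1/(-73 - 7) = 1/(-80) = -1/80 ≈ -0.012500)
V(S, P) = 1/80 + S (V(S, P) = S - 1*(-1/80) = S + 1/80 = 1/80 + S)
(V(67, -222) + Y(-205, 87))*(31117 + 2420) = ((1/80 + 67) + (-6 + 87))*(31117 + 2420) = (5361/80 + 81)*33537 = (11841/80)*33537 = 397111617/80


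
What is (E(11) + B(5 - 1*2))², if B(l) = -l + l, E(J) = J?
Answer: 121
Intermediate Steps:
B(l) = 0
(E(11) + B(5 - 1*2))² = (11 + 0)² = 11² = 121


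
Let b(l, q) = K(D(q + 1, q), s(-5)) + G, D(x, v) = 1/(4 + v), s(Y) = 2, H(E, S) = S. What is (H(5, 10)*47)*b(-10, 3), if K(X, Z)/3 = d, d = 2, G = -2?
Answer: 1880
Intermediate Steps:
K(X, Z) = 6 (K(X, Z) = 3*2 = 6)
b(l, q) = 4 (b(l, q) = 6 - 2 = 4)
(H(5, 10)*47)*b(-10, 3) = (10*47)*4 = 470*4 = 1880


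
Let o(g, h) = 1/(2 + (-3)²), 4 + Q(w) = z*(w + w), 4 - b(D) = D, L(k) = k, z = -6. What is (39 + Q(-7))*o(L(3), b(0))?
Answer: 119/11 ≈ 10.818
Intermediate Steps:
b(D) = 4 - D
Q(w) = -4 - 12*w (Q(w) = -4 - 6*(w + w) = -4 - 12*w)
o(g, h) = 1/11 (o(g, h) = 1/(2 + 9) = 1/11)
(39 + Q(-7))*o(L(3), b(0)) = (39 + (-4 - 12*(-7)))*(1/11) = (39 + (-4 + 84))*(1/11) = (39 + 80)*(1/11) = 119*(1/11) = 119/11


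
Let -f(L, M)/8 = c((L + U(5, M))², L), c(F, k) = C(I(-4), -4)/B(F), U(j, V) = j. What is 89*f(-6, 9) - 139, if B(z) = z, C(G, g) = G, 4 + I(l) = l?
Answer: 5557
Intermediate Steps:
I(l) = -4 + l
c(F, k) = -8/F (c(F, k) = (-4 - 4)/F = -8/F)
f(L, M) = 64/(5 + L)² (f(L, M) = -(-64)/((L + 5)²) = -(-64)/((5 + L)²) = -(-64)/(5 + L)² = 64/(5 + L)²)
89*f(-6, 9) - 139 = 89*(64/(5 - 6)²) - 139 = 89*(64/(-1)²) - 139 = 89*(64*1) - 139 = 89*64 - 139 = 5696 - 139 = 5557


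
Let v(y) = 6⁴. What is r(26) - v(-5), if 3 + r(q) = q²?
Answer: -623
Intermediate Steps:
v(y) = 1296
r(q) = -3 + q²
r(26) - v(-5) = (-3 + 26²) - 1*1296 = (-3 + 676) - 1296 = 673 - 1296 = -623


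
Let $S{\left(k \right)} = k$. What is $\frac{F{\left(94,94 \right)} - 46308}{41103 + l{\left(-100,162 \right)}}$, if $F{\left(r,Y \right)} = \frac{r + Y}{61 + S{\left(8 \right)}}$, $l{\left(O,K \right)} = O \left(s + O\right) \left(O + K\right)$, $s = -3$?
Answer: $- \frac{43768}{642459} \approx -0.068126$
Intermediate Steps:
$l{\left(O,K \right)} = O \left(-3 + O\right) \left(K + O\right)$ ($l{\left(O,K \right)} = O \left(-3 + O\right) \left(O + K\right) = O \left(-3 + O\right) \left(K + O\right)$)
$F{\left(r,Y \right)} = \frac{Y}{69} + \frac{r}{69}$ ($F{\left(r,Y \right)} = \frac{r + Y}{61 + 8} = \frac{Y + r}{69} = \left(Y + r\right) \frac{1}{69} = \frac{Y}{69} + \frac{r}{69}$)
$\frac{F{\left(94,94 \right)} - 46308}{41103 + l{\left(-100,162 \right)}} = \frac{\left(\frac{1}{69} \cdot 94 + \frac{1}{69} \cdot 94\right) - 46308}{41103 - 100 \left(\left(-100\right)^{2} - 486 - -300 + 162 \left(-100\right)\right)} = \frac{\left(\frac{94}{69} + \frac{94}{69}\right) - 46308}{41103 - 100 \left(10000 - 486 + 300 - 16200\right)} = \frac{\frac{188}{69} - 46308}{41103 - -638600} = - \frac{3195064}{69 \left(41103 + 638600\right)} = - \frac{3195064}{69 \cdot 679703} = \left(- \frac{3195064}{69}\right) \frac{1}{679703} = - \frac{43768}{642459}$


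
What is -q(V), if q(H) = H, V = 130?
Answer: -130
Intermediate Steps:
-q(V) = -1*130 = -130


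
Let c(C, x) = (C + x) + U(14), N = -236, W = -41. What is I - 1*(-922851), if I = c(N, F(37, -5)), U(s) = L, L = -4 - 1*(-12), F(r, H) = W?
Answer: 922582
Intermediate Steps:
F(r, H) = -41
L = 8 (L = -4 + 12 = 8)
U(s) = 8
c(C, x) = 8 + C + x (c(C, x) = (C + x) + 8 = 8 + C + x)
I = -269 (I = 8 - 236 - 41 = -269)
I - 1*(-922851) = -269 - 1*(-922851) = -269 + 922851 = 922582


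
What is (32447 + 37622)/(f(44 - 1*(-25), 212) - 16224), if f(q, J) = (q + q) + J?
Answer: -70069/15874 ≈ -4.4141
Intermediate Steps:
f(q, J) = J + 2*q (f(q, J) = 2*q + J = J + 2*q)
(32447 + 37622)/(f(44 - 1*(-25), 212) - 16224) = (32447 + 37622)/((212 + 2*(44 - 1*(-25))) - 16224) = 70069/((212 + 2*(44 + 25)) - 16224) = 70069/((212 + 2*69) - 16224) = 70069/((212 + 138) - 16224) = 70069/(350 - 16224) = 70069/(-15874) = 70069*(-1/15874) = -70069/15874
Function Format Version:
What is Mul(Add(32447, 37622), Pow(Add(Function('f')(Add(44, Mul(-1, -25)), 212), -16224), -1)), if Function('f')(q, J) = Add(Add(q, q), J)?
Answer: Rational(-70069, 15874) ≈ -4.4141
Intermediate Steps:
Function('f')(q, J) = Add(J, Mul(2, q)) (Function('f')(q, J) = Add(Mul(2, q), J) = Add(J, Mul(2, q)))
Mul(Add(32447, 37622), Pow(Add(Function('f')(Add(44, Mul(-1, -25)), 212), -16224), -1)) = Mul(Add(32447, 37622), Pow(Add(Add(212, Mul(2, Add(44, Mul(-1, -25)))), -16224), -1)) = Mul(70069, Pow(Add(Add(212, Mul(2, Add(44, 25))), -16224), -1)) = Mul(70069, Pow(Add(Add(212, Mul(2, 69)), -16224), -1)) = Mul(70069, Pow(Add(Add(212, 138), -16224), -1)) = Mul(70069, Pow(Add(350, -16224), -1)) = Mul(70069, Pow(-15874, -1)) = Mul(70069, Rational(-1, 15874)) = Rational(-70069, 15874)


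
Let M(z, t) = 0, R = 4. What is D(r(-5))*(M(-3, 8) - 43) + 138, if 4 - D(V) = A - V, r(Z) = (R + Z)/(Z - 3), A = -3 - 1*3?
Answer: -2379/8 ≈ -297.38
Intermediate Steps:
A = -6 (A = -3 - 3 = -6)
r(Z) = (4 + Z)/(-3 + Z) (r(Z) = (4 + Z)/(Z - 3) = (4 + Z)/(-3 + Z))
D(V) = 10 + V (D(V) = 4 - (-6 - V) = 4 + (6 + V) = 10 + V)
D(r(-5))*(M(-3, 8) - 43) + 138 = (10 + (4 - 5)/(-3 - 5))*(0 - 43) + 138 = (10 - 1/(-8))*(-43) + 138 = (10 - ⅛*(-1))*(-43) + 138 = (10 + ⅛)*(-43) + 138 = (81/8)*(-43) + 138 = -3483/8 + 138 = -2379/8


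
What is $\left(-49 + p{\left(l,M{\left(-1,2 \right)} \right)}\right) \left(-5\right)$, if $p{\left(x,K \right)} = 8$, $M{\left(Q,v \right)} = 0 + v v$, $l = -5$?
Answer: $205$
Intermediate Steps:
$M{\left(Q,v \right)} = v^{2}$ ($M{\left(Q,v \right)} = 0 + v^{2} = v^{2}$)
$\left(-49 + p{\left(l,M{\left(-1,2 \right)} \right)}\right) \left(-5\right) = \left(-49 + 8\right) \left(-5\right) = \left(-41\right) \left(-5\right) = 205$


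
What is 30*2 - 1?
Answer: 59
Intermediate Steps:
30*2 - 1 = 60 - 1 = 59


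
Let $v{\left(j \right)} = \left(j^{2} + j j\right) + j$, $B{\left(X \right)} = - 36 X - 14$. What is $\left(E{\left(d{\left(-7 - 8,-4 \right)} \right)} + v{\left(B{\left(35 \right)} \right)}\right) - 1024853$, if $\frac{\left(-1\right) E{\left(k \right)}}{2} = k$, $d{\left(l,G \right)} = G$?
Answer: $2220033$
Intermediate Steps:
$E{\left(k \right)} = - 2 k$
$B{\left(X \right)} = -14 - 36 X$
$v{\left(j \right)} = j + 2 j^{2}$ ($v{\left(j \right)} = \left(j^{2} + j^{2}\right) + j = 2 j^{2} + j = j + 2 j^{2}$)
$\left(E{\left(d{\left(-7 - 8,-4 \right)} \right)} + v{\left(B{\left(35 \right)} \right)}\right) - 1024853 = \left(\left(-2\right) \left(-4\right) + \left(-14 - 1260\right) \left(1 + 2 \left(-14 - 1260\right)\right)\right) - 1024853 = \left(8 + \left(-14 - 1260\right) \left(1 + 2 \left(-14 - 1260\right)\right)\right) - 1024853 = \left(8 - 1274 \left(1 + 2 \left(-1274\right)\right)\right) - 1024853 = \left(8 - 1274 \left(1 - 2548\right)\right) - 1024853 = \left(8 - -3244878\right) - 1024853 = \left(8 + 3244878\right) - 1024853 = 3244886 - 1024853 = 2220033$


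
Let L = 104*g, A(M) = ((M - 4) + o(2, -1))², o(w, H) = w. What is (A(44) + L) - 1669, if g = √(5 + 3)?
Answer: 95 + 208*√2 ≈ 389.16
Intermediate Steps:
A(M) = (-2 + M)² (A(M) = ((M - 4) + 2)² = ((-4 + M) + 2)² = (-2 + M)²)
g = 2*√2 (g = √8 = 2*√2 ≈ 2.8284)
L = 208*√2 (L = 104*(2*√2) = 208*√2 ≈ 294.16)
(A(44) + L) - 1669 = ((-2 + 44)² + 208*√2) - 1669 = (42² + 208*√2) - 1669 = (1764 + 208*√2) - 1669 = 95 + 208*√2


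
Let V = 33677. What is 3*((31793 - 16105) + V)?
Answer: 148095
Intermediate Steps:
3*((31793 - 16105) + V) = 3*((31793 - 16105) + 33677) = 3*(15688 + 33677) = 3*49365 = 148095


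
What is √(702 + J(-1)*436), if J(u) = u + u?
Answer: I*√170 ≈ 13.038*I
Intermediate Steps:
J(u) = 2*u
√(702 + J(-1)*436) = √(702 + (2*(-1))*436) = √(702 - 2*436) = √(702 - 872) = √(-170) = I*√170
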